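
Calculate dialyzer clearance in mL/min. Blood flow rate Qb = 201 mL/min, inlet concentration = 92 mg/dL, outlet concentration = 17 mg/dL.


K = Qb * (Cb_in - Cb_out) / Cb_in
K = 201 * (92 - 17) / 92
K = 163.9 mL/min


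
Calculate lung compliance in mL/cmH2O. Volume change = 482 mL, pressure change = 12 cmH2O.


C = dV / dP
C = 482 / 12
C = 40.17 mL/cmH2O


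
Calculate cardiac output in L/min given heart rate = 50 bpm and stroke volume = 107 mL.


CO = HR * SV
CO = 50 * 107 / 1000
CO = 5.35 L/min


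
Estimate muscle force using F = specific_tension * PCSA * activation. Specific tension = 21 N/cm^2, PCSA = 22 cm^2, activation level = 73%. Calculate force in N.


F = sigma * PCSA * activation
F = 21 * 22 * 0.73
F = 337.3 N


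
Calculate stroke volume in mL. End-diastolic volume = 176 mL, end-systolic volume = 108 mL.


SV = EDV - ESV
SV = 176 - 108
SV = 68 mL


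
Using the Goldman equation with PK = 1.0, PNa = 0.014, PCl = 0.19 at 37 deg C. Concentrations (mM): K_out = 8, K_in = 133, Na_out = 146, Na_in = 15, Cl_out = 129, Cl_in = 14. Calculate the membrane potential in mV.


Vm = (RT/F)*ln((PK*Ko + PNa*Nao + PCl*Cli)/(PK*Ki + PNa*Nai + PCl*Clo))
Numer = 12.704, Denom = 157.72
Vm = -67.32 mV


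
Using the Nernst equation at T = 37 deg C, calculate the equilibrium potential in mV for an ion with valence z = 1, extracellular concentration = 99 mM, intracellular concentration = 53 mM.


E = (RT/(zF)) * ln(C_out/C_in)
T = 37 + 273.15 = 310.15 K
E = (8.314 * 310.15 / (1 * 96485)) * ln(99/53)
E = 16.7 mV


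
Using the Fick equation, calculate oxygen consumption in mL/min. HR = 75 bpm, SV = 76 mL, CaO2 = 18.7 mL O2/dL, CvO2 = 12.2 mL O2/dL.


CO = HR*SV = 75*76/1000 = 5.7 L/min
a-v O2 diff = 18.7 - 12.2 = 6.5 mL/dL
VO2 = CO * (CaO2-CvO2) * 10 dL/L
VO2 = 5.7 * 6.5 * 10
VO2 = 370.5 mL/min


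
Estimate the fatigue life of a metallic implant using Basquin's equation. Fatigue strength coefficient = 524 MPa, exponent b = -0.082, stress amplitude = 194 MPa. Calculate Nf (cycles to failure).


sigma_a = sigma_f' * (2Nf)^b
2Nf = (sigma_a/sigma_f')^(1/b)
2Nf = (194/524)^(1/-0.082)
2Nf = 183044.03
Nf = 9.152e+04


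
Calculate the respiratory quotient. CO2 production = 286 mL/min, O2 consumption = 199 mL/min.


RQ = VCO2 / VO2
RQ = 286 / 199
RQ = 1.437


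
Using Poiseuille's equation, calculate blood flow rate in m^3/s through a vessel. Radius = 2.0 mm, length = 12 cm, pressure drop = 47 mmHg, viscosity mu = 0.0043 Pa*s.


Q = pi*r^4*dP / (8*mu*L)
r = 0.002 m, L = 0.12 m
dP = 47 mmHg = 6266.134 Pa
Q = 7.6301e-05 m^3/s


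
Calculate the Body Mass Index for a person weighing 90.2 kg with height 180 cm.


BMI = weight / height^2
height = 180 cm = 1.8 m
BMI = 90.2 / 1.8^2
BMI = 27.84 kg/m^2


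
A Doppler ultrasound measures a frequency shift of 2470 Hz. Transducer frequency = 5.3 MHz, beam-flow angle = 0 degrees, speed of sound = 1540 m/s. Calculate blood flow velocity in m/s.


v = fd * c / (2 * f0 * cos(theta))
v = 2470 * 1540 / (2 * 5.3000e+06 * cos(0))
v = 0.3588 m/s


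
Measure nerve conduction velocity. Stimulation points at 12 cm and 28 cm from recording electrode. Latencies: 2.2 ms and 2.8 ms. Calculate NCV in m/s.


Distance = (28 - 12) / 100 = 0.16 m
dt = (2.8 - 2.2) / 1000 = 6.0000e-04 s
NCV = dist / dt = 266.7 m/s


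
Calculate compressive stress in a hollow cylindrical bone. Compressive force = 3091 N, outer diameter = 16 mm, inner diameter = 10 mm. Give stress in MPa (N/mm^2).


A = pi*(r_o^2 - r_i^2)
r_o = 8 mm, r_i = 5 mm
A = 122.522 mm^2
sigma = F/A = 3091 / 122.522
sigma = 25.23 MPa


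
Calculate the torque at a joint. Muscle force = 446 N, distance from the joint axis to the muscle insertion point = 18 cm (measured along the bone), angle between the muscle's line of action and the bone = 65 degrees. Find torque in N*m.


Torque = F * d * sin(theta)   (moment arm = d*sin(theta))
d = 18 cm = 0.18 m
Torque = 446 * 0.18 * sin(65)
Torque = 72.76 N*m


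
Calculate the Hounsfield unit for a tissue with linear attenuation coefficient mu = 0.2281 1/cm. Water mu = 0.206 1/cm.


HU = ((mu_tissue - mu_water) / mu_water) * 1000
HU = ((0.2281 - 0.206) / 0.206) * 1000
HU = 107.3


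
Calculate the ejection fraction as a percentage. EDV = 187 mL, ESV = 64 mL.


SV = EDV - ESV = 187 - 64 = 123 mL
EF = SV/EDV * 100 = 123/187 * 100
EF = 65.78%


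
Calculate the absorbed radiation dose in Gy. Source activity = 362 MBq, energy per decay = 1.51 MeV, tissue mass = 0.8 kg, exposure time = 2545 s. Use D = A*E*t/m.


A = 362 MBq = 3.6200e+08 Bq
E = 1.51 MeV = 2.41902e-13 J
D = A*E*t/m = 3.6200e+08*2.41902e-13*2545/0.8
D = 0.2786 Gy


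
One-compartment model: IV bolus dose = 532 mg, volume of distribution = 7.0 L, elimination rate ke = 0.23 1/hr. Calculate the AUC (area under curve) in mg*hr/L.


C0 = Dose/Vd = 532/7.0 = 76 mg/L
AUC = C0/ke = 76/0.23
AUC = 330.4 mg*hr/L


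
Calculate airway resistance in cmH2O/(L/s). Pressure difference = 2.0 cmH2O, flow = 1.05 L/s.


R = dP / flow
R = 2.0 / 1.05
R = 1.905 cmH2O/(L/s)


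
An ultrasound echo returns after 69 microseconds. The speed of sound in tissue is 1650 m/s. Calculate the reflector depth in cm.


depth = c * t / 2
t = 69 us = 6.9000e-05 s
depth = 1650 * 6.9000e-05 / 2
depth = 0.056925 m = 5.6925 cm


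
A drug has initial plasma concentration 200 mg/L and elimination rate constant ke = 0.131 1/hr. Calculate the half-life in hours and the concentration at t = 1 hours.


t_half = ln(2) / ke = 0.693147 / 0.131 = 5.291 hr
C(t) = C0 * exp(-ke*t) = 200 * exp(-0.131*1)
C(1) = 175.4 mg/L


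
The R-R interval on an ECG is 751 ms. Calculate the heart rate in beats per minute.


HR = 60 / RR_interval(s)
RR = 751 ms = 0.751 s
HR = 60 / 0.751 = 79.89 bpm


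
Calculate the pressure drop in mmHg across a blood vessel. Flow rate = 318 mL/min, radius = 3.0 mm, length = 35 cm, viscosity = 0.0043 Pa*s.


dP = 8*mu*L*Q / (pi*r^4)
Q = 318 mL/min = 5.3e-06 m^3/s
dP = 250.765 Pa = 250.765 / 133.322 mmHg = 1.881 mmHg


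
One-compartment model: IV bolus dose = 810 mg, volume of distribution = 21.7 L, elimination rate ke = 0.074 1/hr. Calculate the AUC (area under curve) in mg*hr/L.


C0 = Dose/Vd = 810/21.7 = 37.3272 mg/L
AUC = C0/ke = 37.3272/0.074
AUC = 504.4 mg*hr/L


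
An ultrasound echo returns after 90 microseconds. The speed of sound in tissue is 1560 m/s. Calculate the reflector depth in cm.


depth = c * t / 2
t = 90 us = 9.0000e-05 s
depth = 1560 * 9.0000e-05 / 2
depth = 0.0702 m = 7.02 cm


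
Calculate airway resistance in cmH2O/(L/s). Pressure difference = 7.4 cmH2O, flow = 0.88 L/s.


R = dP / flow
R = 7.4 / 0.88
R = 8.409 cmH2O/(L/s)


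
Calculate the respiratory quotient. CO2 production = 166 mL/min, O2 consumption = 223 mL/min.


RQ = VCO2 / VO2
RQ = 166 / 223
RQ = 0.7444


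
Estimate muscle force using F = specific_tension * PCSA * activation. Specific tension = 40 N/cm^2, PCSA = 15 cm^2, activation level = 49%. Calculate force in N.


F = sigma * PCSA * activation
F = 40 * 15 * 0.49
F = 294 N


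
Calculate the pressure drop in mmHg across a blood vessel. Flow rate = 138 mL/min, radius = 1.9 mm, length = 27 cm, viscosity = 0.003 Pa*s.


dP = 8*mu*L*Q / (pi*r^4)
Q = 138 mL/min = 2.3e-06 m^3/s
dP = 364.031 Pa = 364.031 / 133.322 mmHg = 2.73 mmHg


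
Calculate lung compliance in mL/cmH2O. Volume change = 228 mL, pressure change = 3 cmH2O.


C = dV / dP
C = 228 / 3
C = 76 mL/cmH2O


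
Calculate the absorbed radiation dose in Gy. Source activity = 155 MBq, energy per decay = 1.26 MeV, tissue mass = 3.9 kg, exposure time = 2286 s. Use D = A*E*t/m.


A = 155 MBq = 1.5500e+08 Bq
E = 1.26 MeV = 2.01852e-13 J
D = A*E*t/m = 1.5500e+08*2.01852e-13*2286/3.9
D = 0.01834 Gy


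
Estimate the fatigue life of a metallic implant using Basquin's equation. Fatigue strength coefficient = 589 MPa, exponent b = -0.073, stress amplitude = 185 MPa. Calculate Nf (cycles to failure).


sigma_a = sigma_f' * (2Nf)^b
2Nf = (sigma_a/sigma_f')^(1/b)
2Nf = (185/589)^(1/-0.073)
2Nf = 7756001.7
Nf = 3.8780e+06


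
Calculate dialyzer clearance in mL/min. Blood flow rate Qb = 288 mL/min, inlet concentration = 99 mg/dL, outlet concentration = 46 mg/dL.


K = Qb * (Cb_in - Cb_out) / Cb_in
K = 288 * (99 - 46) / 99
K = 154.2 mL/min


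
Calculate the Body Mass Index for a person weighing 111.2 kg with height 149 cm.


BMI = weight / height^2
height = 149 cm = 1.49 m
BMI = 111.2 / 1.49^2
BMI = 50.09 kg/m^2


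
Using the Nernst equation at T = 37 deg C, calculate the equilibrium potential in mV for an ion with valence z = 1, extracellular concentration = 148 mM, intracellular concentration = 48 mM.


E = (RT/(zF)) * ln(C_out/C_in)
T = 37 + 273.15 = 310.15 K
E = (8.314 * 310.15 / (1 * 96485)) * ln(148/48)
E = 30.09 mV


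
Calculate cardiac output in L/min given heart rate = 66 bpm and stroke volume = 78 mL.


CO = HR * SV
CO = 66 * 78 / 1000
CO = 5.148 L/min


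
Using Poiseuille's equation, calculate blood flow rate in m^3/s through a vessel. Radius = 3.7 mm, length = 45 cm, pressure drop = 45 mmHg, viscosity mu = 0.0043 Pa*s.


Q = pi*r^4*dP / (8*mu*L)
r = 0.0037 m, L = 0.45 m
dP = 45 mmHg = 5999.49 Pa
Q = 2.2819e-04 m^3/s


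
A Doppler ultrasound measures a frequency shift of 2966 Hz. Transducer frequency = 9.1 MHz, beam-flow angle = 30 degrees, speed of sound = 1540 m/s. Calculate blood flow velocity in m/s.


v = fd * c / (2 * f0 * cos(theta))
v = 2966 * 1540 / (2 * 9.1000e+06 * cos(30))
v = 0.2898 m/s


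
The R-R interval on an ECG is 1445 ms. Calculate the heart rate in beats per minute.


HR = 60 / RR_interval(s)
RR = 1445 ms = 1.445 s
HR = 60 / 1.445 = 41.52 bpm


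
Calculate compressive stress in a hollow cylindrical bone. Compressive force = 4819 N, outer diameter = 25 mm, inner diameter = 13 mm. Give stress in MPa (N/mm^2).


A = pi*(r_o^2 - r_i^2)
r_o = 12.5 mm, r_i = 6.5 mm
A = 358.142 mm^2
sigma = F/A = 4819 / 358.142
sigma = 13.46 MPa


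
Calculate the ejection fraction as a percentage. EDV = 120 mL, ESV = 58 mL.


SV = EDV - ESV = 120 - 58 = 62 mL
EF = SV/EDV * 100 = 62/120 * 100
EF = 51.67%


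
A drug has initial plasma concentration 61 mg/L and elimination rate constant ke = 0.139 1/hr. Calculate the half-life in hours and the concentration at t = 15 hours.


t_half = ln(2) / ke = 0.693147 / 0.139 = 4.987 hr
C(t) = C0 * exp(-ke*t) = 61 * exp(-0.139*15)
C(15) = 7.583 mg/L


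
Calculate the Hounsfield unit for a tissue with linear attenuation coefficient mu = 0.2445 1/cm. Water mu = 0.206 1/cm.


HU = ((mu_tissue - mu_water) / mu_water) * 1000
HU = ((0.2445 - 0.206) / 0.206) * 1000
HU = 186.9


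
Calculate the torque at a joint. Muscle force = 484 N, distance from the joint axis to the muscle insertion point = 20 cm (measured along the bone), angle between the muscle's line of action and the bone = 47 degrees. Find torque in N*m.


Torque = F * d * sin(theta)   (moment arm = d*sin(theta))
d = 20 cm = 0.2 m
Torque = 484 * 0.2 * sin(47)
Torque = 70.8 N*m


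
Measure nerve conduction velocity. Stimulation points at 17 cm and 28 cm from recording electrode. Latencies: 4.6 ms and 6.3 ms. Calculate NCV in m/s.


Distance = (28 - 17) / 100 = 0.11 m
dt = (6.3 - 4.6) / 1000 = 0.0017 s
NCV = dist / dt = 64.71 m/s


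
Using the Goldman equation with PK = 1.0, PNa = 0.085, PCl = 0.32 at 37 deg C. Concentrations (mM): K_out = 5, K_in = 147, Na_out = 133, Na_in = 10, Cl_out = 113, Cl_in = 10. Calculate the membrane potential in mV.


Vm = (RT/F)*ln((PK*Ko + PNa*Nao + PCl*Cli)/(PK*Ki + PNa*Nai + PCl*Clo))
Numer = 19.505, Denom = 184.01
Vm = -59.98 mV


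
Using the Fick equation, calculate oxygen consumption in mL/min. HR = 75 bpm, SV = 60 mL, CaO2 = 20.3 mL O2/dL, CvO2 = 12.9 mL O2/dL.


CO = HR*SV = 75*60/1000 = 4.5 L/min
a-v O2 diff = 20.3 - 12.9 = 7.4 mL/dL
VO2 = CO * (CaO2-CvO2) * 10 dL/L
VO2 = 4.5 * 7.4 * 10
VO2 = 333 mL/min


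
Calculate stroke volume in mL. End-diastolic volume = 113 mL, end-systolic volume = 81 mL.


SV = EDV - ESV
SV = 113 - 81
SV = 32 mL


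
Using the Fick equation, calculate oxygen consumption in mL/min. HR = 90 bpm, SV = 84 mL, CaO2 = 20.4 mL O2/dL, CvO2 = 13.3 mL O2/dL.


CO = HR*SV = 90*84/1000 = 7.56 L/min
a-v O2 diff = 20.4 - 13.3 = 7.1 mL/dL
VO2 = CO * (CaO2-CvO2) * 10 dL/L
VO2 = 7.56 * 7.1 * 10
VO2 = 536.8 mL/min


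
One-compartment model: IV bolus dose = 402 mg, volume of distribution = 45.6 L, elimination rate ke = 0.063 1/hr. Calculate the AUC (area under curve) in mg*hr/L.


C0 = Dose/Vd = 402/45.6 = 8.81579 mg/L
AUC = C0/ke = 8.81579/0.063
AUC = 139.9 mg*hr/L


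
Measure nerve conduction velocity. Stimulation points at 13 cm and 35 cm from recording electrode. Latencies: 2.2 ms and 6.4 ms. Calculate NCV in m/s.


Distance = (35 - 13) / 100 = 0.22 m
dt = (6.4 - 2.2) / 1000 = 0.0042 s
NCV = dist / dt = 52.38 m/s


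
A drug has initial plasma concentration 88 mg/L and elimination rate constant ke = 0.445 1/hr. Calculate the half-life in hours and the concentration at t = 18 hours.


t_half = ln(2) / ke = 0.693147 / 0.445 = 1.558 hr
C(t) = C0 * exp(-ke*t) = 88 * exp(-0.445*18)
C(18) = 0.02923 mg/L


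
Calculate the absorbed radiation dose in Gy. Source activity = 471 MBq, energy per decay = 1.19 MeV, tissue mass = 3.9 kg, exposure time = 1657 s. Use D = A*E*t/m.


A = 471 MBq = 4.7100e+08 Bq
E = 1.19 MeV = 1.90638e-13 J
D = A*E*t/m = 4.7100e+08*1.90638e-13*1657/3.9
D = 0.03815 Gy


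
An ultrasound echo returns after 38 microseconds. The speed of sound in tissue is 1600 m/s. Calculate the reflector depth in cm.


depth = c * t / 2
t = 38 us = 3.8000e-05 s
depth = 1600 * 3.8000e-05 / 2
depth = 0.0304 m = 3.04 cm


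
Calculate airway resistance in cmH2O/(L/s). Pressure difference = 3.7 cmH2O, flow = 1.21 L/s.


R = dP / flow
R = 3.7 / 1.21
R = 3.058 cmH2O/(L/s)


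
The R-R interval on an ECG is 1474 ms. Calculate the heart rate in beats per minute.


HR = 60 / RR_interval(s)
RR = 1474 ms = 1.474 s
HR = 60 / 1.474 = 40.71 bpm


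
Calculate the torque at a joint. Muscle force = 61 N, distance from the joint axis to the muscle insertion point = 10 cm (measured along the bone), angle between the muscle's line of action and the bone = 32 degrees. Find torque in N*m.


Torque = F * d * sin(theta)   (moment arm = d*sin(theta))
d = 10 cm = 0.1 m
Torque = 61 * 0.1 * sin(32)
Torque = 3.233 N*m


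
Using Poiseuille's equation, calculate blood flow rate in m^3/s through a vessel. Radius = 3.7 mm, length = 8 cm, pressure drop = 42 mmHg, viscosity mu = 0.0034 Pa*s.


Q = pi*r^4*dP / (8*mu*L)
r = 0.0037 m, L = 0.08 m
dP = 42 mmHg = 5599.524 Pa
Q = 0.001515 m^3/s


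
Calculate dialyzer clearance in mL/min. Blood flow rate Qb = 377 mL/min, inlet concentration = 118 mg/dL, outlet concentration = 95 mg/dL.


K = Qb * (Cb_in - Cb_out) / Cb_in
K = 377 * (118 - 95) / 118
K = 73.48 mL/min


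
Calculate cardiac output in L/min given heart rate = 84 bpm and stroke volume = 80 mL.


CO = HR * SV
CO = 84 * 80 / 1000
CO = 6.72 L/min


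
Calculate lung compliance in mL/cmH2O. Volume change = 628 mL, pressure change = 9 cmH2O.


C = dV / dP
C = 628 / 9
C = 69.78 mL/cmH2O


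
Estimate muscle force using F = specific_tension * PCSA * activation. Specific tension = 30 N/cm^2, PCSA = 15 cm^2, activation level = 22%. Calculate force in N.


F = sigma * PCSA * activation
F = 30 * 15 * 0.22
F = 99 N


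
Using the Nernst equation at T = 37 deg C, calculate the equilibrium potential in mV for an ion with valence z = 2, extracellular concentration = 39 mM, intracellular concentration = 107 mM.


E = (RT/(zF)) * ln(C_out/C_in)
T = 37 + 273.15 = 310.15 K
E = (8.314 * 310.15 / (2 * 96485)) * ln(39/107)
E = -13.49 mV


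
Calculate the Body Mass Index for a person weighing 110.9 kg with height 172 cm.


BMI = weight / height^2
height = 172 cm = 1.72 m
BMI = 110.9 / 1.72^2
BMI = 37.49 kg/m^2


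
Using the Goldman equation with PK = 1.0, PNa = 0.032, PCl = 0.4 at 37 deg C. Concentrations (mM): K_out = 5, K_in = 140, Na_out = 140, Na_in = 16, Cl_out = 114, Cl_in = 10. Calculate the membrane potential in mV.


Vm = (RT/F)*ln((PK*Ko + PNa*Nao + PCl*Cli)/(PK*Ki + PNa*Nai + PCl*Clo))
Numer = 13.48, Denom = 186.112
Vm = -70.16 mV


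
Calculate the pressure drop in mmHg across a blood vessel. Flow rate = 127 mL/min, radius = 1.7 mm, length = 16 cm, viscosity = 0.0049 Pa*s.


dP = 8*mu*L*Q / (pi*r^4)
Q = 127 mL/min = 2.11667e-06 m^3/s
dP = 505.957 Pa = 505.957 / 133.322 mmHg = 3.795 mmHg


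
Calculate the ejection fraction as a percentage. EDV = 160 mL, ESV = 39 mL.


SV = EDV - ESV = 160 - 39 = 121 mL
EF = SV/EDV * 100 = 121/160 * 100
EF = 75.62%


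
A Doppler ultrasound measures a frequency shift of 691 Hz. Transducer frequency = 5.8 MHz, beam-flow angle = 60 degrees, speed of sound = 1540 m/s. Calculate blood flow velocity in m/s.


v = fd * c / (2 * f0 * cos(theta))
v = 691 * 1540 / (2 * 5.8000e+06 * cos(60))
v = 0.1835 m/s


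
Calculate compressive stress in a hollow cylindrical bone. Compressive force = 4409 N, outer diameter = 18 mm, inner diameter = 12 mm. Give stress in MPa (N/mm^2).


A = pi*(r_o^2 - r_i^2)
r_o = 9 mm, r_i = 6 mm
A = 141.372 mm^2
sigma = F/A = 4409 / 141.372
sigma = 31.19 MPa


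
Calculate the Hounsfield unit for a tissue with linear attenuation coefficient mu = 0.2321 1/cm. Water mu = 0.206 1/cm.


HU = ((mu_tissue - mu_water) / mu_water) * 1000
HU = ((0.2321 - 0.206) / 0.206) * 1000
HU = 126.7


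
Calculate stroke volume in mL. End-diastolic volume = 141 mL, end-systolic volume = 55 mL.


SV = EDV - ESV
SV = 141 - 55
SV = 86 mL


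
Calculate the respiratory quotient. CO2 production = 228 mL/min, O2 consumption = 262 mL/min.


RQ = VCO2 / VO2
RQ = 228 / 262
RQ = 0.8702


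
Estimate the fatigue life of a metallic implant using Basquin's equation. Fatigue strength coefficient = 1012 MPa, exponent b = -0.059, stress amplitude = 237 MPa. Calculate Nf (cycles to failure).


sigma_a = sigma_f' * (2Nf)^b
2Nf = (sigma_a/sigma_f')^(1/b)
2Nf = (237/1012)^(1/-0.059)
2Nf = 4.8449685e+10
Nf = 2.4225e+10


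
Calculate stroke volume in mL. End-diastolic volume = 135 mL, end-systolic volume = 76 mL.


SV = EDV - ESV
SV = 135 - 76
SV = 59 mL


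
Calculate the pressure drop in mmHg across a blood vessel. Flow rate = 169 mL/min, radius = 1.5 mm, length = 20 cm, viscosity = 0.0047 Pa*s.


dP = 8*mu*L*Q / (pi*r^4)
Q = 169 mL/min = 2.81667e-06 m^3/s
dP = 1331.8 Pa = 1331.8 / 133.322 mmHg = 9.989 mmHg


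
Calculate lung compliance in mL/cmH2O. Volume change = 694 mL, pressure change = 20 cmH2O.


C = dV / dP
C = 694 / 20
C = 34.7 mL/cmH2O


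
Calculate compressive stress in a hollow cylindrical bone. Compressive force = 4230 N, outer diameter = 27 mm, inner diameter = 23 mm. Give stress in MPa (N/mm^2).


A = pi*(r_o^2 - r_i^2)
r_o = 13.5 mm, r_i = 11.5 mm
A = 157.08 mm^2
sigma = F/A = 4230 / 157.08
sigma = 26.93 MPa


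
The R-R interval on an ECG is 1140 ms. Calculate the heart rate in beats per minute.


HR = 60 / RR_interval(s)
RR = 1140 ms = 1.14 s
HR = 60 / 1.14 = 52.63 bpm


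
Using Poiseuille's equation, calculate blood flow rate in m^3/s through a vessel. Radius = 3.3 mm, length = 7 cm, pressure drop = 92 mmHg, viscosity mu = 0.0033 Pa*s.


Q = pi*r^4*dP / (8*mu*L)
r = 0.0033 m, L = 0.07 m
dP = 92 mmHg = 12265.624 Pa
Q = 0.002473 m^3/s


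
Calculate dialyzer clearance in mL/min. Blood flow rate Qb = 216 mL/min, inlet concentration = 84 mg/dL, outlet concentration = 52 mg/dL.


K = Qb * (Cb_in - Cb_out) / Cb_in
K = 216 * (84 - 52) / 84
K = 82.29 mL/min


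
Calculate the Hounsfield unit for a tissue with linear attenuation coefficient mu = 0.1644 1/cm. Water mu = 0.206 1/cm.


HU = ((mu_tissue - mu_water) / mu_water) * 1000
HU = ((0.1644 - 0.206) / 0.206) * 1000
HU = -201.9


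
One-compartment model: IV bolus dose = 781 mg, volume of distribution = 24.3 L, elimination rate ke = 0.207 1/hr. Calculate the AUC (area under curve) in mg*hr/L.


C0 = Dose/Vd = 781/24.3 = 32.1399 mg/L
AUC = C0/ke = 32.1399/0.207
AUC = 155.3 mg*hr/L


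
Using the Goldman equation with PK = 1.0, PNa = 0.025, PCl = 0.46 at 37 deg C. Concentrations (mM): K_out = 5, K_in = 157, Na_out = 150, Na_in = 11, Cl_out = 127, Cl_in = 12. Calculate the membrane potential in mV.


Vm = (RT/F)*ln((PK*Ko + PNa*Nao + PCl*Cli)/(PK*Ki + PNa*Nai + PCl*Clo))
Numer = 14.27, Denom = 215.695
Vm = -72.58 mV


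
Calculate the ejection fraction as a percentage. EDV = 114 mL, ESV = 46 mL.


SV = EDV - ESV = 114 - 46 = 68 mL
EF = SV/EDV * 100 = 68/114 * 100
EF = 59.65%


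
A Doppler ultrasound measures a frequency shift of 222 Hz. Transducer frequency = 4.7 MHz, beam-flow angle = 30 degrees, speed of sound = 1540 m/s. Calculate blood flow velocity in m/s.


v = fd * c / (2 * f0 * cos(theta))
v = 222 * 1540 / (2 * 4.7000e+06 * cos(30))
v = 0.042 m/s


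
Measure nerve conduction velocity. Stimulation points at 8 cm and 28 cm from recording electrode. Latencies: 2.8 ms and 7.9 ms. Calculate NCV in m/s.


Distance = (28 - 8) / 100 = 0.2 m
dt = (7.9 - 2.8) / 1000 = 0.0051 s
NCV = dist / dt = 39.22 m/s


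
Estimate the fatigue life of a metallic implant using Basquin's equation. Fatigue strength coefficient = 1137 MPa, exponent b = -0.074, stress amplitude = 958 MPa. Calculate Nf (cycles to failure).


sigma_a = sigma_f' * (2Nf)^b
2Nf = (sigma_a/sigma_f')^(1/b)
2Nf = (958/1137)^(1/-0.074)
2Nf = 10.123653
Nf = 5.062


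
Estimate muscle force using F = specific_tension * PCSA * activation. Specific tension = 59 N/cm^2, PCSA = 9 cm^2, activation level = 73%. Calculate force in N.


F = sigma * PCSA * activation
F = 59 * 9 * 0.73
F = 387.6 N


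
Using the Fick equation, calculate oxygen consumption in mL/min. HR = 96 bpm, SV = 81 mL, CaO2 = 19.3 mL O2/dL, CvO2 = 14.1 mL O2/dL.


CO = HR*SV = 96*81/1000 = 7.776 L/min
a-v O2 diff = 19.3 - 14.1 = 5.2 mL/dL
VO2 = CO * (CaO2-CvO2) * 10 dL/L
VO2 = 7.776 * 5.2 * 10
VO2 = 404.4 mL/min


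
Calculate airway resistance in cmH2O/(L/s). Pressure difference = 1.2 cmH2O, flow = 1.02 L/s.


R = dP / flow
R = 1.2 / 1.02
R = 1.176 cmH2O/(L/s)


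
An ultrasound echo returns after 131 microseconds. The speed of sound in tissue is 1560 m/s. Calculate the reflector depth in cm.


depth = c * t / 2
t = 131 us = 1.3100e-04 s
depth = 1560 * 1.3100e-04 / 2
depth = 0.10218 m = 10.218 cm


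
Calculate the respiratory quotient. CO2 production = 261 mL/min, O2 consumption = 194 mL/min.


RQ = VCO2 / VO2
RQ = 261 / 194
RQ = 1.345


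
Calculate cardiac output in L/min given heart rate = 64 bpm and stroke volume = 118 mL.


CO = HR * SV
CO = 64 * 118 / 1000
CO = 7.552 L/min


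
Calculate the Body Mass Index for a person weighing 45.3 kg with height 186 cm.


BMI = weight / height^2
height = 186 cm = 1.86 m
BMI = 45.3 / 1.86^2
BMI = 13.09 kg/m^2


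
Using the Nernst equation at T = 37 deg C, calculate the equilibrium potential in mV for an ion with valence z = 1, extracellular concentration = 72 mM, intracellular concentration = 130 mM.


E = (RT/(zF)) * ln(C_out/C_in)
T = 37 + 273.15 = 310.15 K
E = (8.314 * 310.15 / (1 * 96485)) * ln(72/130)
E = -15.79 mV


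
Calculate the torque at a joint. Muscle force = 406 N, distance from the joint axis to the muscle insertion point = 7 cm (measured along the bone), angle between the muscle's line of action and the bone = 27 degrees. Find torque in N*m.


Torque = F * d * sin(theta)   (moment arm = d*sin(theta))
d = 7 cm = 0.07 m
Torque = 406 * 0.07 * sin(27)
Torque = 12.9 N*m


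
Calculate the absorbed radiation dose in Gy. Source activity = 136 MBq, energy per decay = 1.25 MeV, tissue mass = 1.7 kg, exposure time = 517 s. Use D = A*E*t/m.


A = 136 MBq = 1.3600e+08 Bq
E = 1.25 MeV = 2.0025e-13 J
D = A*E*t/m = 1.3600e+08*2.0025e-13*517/1.7
D = 0.008282 Gy


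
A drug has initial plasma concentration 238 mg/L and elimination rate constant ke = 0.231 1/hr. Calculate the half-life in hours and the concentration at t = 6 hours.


t_half = ln(2) / ke = 0.693147 / 0.231 = 3.001 hr
C(t) = C0 * exp(-ke*t) = 238 * exp(-0.231*6)
C(6) = 59.52 mg/L


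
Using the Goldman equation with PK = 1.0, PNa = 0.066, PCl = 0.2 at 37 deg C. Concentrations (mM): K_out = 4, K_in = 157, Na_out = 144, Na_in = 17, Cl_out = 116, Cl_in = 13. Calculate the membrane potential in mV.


Vm = (RT/F)*ln((PK*Ko + PNa*Nao + PCl*Cli)/(PK*Ki + PNa*Nai + PCl*Clo))
Numer = 16.104, Denom = 181.322
Vm = -64.71 mV


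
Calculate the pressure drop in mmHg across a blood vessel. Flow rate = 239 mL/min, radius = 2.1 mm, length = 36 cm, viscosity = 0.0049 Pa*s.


dP = 8*mu*L*Q / (pi*r^4)
Q = 239 mL/min = 3.98333e-06 m^3/s
dP = 920.042 Pa = 920.042 / 133.322 mmHg = 6.901 mmHg


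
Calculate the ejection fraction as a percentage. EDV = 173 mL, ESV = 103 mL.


SV = EDV - ESV = 173 - 103 = 70 mL
EF = SV/EDV * 100 = 70/173 * 100
EF = 40.46%


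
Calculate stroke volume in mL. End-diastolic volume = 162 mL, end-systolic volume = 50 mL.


SV = EDV - ESV
SV = 162 - 50
SV = 112 mL


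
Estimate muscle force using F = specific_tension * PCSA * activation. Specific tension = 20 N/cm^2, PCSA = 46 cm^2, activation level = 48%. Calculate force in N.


F = sigma * PCSA * activation
F = 20 * 46 * 0.48
F = 441.6 N


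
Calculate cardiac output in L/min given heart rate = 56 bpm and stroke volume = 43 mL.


CO = HR * SV
CO = 56 * 43 / 1000
CO = 2.408 L/min


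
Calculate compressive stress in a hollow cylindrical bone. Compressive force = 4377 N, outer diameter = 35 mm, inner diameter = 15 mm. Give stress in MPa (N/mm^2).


A = pi*(r_o^2 - r_i^2)
r_o = 17.5 mm, r_i = 7.5 mm
A = 785.398 mm^2
sigma = F/A = 4377 / 785.398
sigma = 5.573 MPa


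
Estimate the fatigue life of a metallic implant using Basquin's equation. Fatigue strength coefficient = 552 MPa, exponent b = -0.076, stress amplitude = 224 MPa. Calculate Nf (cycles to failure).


sigma_a = sigma_f' * (2Nf)^b
2Nf = (sigma_a/sigma_f')^(1/b)
2Nf = (224/552)^(1/-0.076)
2Nf = 142504.88
Nf = 7.125e+04


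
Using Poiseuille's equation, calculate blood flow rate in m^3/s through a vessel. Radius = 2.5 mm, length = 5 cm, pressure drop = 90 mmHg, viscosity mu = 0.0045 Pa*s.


Q = pi*r^4*dP / (8*mu*L)
r = 0.0025 m, L = 0.05 m
dP = 90 mmHg = 11998.98 Pa
Q = 8.1805e-04 m^3/s


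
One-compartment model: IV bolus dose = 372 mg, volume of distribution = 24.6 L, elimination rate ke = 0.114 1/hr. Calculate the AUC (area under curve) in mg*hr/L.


C0 = Dose/Vd = 372/24.6 = 15.122 mg/L
AUC = C0/ke = 15.122/0.114
AUC = 132.6 mg*hr/L


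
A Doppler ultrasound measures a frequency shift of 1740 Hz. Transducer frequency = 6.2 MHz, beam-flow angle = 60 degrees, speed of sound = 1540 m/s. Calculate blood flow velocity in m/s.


v = fd * c / (2 * f0 * cos(theta))
v = 1740 * 1540 / (2 * 6.2000e+06 * cos(60))
v = 0.4322 m/s


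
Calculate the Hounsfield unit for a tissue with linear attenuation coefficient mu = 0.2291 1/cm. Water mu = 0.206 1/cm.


HU = ((mu_tissue - mu_water) / mu_water) * 1000
HU = ((0.2291 - 0.206) / 0.206) * 1000
HU = 112.1


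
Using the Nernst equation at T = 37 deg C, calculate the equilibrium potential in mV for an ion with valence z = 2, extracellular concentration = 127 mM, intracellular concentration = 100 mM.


E = (RT/(zF)) * ln(C_out/C_in)
T = 37 + 273.15 = 310.15 K
E = (8.314 * 310.15 / (2 * 96485)) * ln(127/100)
E = 3.194 mV


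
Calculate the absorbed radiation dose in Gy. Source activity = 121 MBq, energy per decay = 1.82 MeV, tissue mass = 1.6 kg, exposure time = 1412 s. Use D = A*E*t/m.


A = 121 MBq = 1.2100e+08 Bq
E = 1.82 MeV = 2.91564e-13 J
D = A*E*t/m = 1.2100e+08*2.91564e-13*1412/1.6
D = 0.03113 Gy


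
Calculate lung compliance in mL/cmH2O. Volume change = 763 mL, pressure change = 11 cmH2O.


C = dV / dP
C = 763 / 11
C = 69.36 mL/cmH2O


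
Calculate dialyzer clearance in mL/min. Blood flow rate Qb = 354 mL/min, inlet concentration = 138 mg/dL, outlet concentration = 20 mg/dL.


K = Qb * (Cb_in - Cb_out) / Cb_in
K = 354 * (138 - 20) / 138
K = 302.7 mL/min


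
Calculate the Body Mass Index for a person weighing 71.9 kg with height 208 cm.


BMI = weight / height^2
height = 208 cm = 2.08 m
BMI = 71.9 / 2.08^2
BMI = 16.62 kg/m^2


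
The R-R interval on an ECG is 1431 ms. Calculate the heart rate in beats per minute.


HR = 60 / RR_interval(s)
RR = 1431 ms = 1.431 s
HR = 60 / 1.431 = 41.93 bpm


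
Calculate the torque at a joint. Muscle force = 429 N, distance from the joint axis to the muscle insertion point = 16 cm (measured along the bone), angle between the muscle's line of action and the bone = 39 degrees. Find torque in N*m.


Torque = F * d * sin(theta)   (moment arm = d*sin(theta))
d = 16 cm = 0.16 m
Torque = 429 * 0.16 * sin(39)
Torque = 43.2 N*m


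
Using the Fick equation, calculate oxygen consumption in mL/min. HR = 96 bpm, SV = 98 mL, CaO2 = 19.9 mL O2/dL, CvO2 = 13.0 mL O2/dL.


CO = HR*SV = 96*98/1000 = 9.408 L/min
a-v O2 diff = 19.9 - 13.0 = 6.9 mL/dL
VO2 = CO * (CaO2-CvO2) * 10 dL/L
VO2 = 9.408 * 6.9 * 10
VO2 = 649.2 mL/min


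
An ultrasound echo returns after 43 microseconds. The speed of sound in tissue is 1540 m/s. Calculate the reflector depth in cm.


depth = c * t / 2
t = 43 us = 4.3000e-05 s
depth = 1540 * 4.3000e-05 / 2
depth = 0.03311 m = 3.311 cm


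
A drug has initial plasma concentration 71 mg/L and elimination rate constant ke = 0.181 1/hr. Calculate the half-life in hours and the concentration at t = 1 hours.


t_half = ln(2) / ke = 0.693147 / 0.181 = 3.83 hr
C(t) = C0 * exp(-ke*t) = 71 * exp(-0.181*1)
C(1) = 59.24 mg/L


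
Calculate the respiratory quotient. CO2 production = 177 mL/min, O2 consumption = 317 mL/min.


RQ = VCO2 / VO2
RQ = 177 / 317
RQ = 0.5584


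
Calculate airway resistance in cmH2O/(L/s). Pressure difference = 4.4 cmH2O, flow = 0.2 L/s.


R = dP / flow
R = 4.4 / 0.2
R = 22 cmH2O/(L/s)


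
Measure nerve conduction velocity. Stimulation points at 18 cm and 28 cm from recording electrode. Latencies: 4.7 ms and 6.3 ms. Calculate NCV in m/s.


Distance = (28 - 18) / 100 = 0.1 m
dt = (6.3 - 4.7) / 1000 = 0.0016 s
NCV = dist / dt = 62.5 m/s


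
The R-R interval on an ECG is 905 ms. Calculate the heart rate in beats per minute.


HR = 60 / RR_interval(s)
RR = 905 ms = 0.905 s
HR = 60 / 0.905 = 66.3 bpm


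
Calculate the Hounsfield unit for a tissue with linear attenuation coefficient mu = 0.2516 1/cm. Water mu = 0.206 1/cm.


HU = ((mu_tissue - mu_water) / mu_water) * 1000
HU = ((0.2516 - 0.206) / 0.206) * 1000
HU = 221.4


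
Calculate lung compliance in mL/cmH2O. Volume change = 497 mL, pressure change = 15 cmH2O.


C = dV / dP
C = 497 / 15
C = 33.13 mL/cmH2O


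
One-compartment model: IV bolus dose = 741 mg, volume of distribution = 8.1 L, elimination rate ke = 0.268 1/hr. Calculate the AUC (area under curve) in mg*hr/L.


C0 = Dose/Vd = 741/8.1 = 91.4815 mg/L
AUC = C0/ke = 91.4815/0.268
AUC = 341.3 mg*hr/L


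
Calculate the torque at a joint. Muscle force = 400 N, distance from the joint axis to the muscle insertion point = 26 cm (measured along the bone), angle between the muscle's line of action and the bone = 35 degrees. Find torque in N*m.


Torque = F * d * sin(theta)   (moment arm = d*sin(theta))
d = 26 cm = 0.26 m
Torque = 400 * 0.26 * sin(35)
Torque = 59.65 N*m


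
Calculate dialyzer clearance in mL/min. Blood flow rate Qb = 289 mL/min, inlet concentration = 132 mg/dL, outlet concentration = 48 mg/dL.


K = Qb * (Cb_in - Cb_out) / Cb_in
K = 289 * (132 - 48) / 132
K = 183.9 mL/min


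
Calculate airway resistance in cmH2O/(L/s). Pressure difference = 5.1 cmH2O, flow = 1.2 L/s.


R = dP / flow
R = 5.1 / 1.2
R = 4.25 cmH2O/(L/s)


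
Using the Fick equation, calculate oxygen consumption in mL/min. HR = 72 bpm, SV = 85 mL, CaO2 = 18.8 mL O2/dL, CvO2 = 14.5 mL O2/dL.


CO = HR*SV = 72*85/1000 = 6.12 L/min
a-v O2 diff = 18.8 - 14.5 = 4.3 mL/dL
VO2 = CO * (CaO2-CvO2) * 10 dL/L
VO2 = 6.12 * 4.3 * 10
VO2 = 263.2 mL/min


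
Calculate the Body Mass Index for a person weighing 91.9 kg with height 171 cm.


BMI = weight / height^2
height = 171 cm = 1.71 m
BMI = 91.9 / 1.71^2
BMI = 31.43 kg/m^2


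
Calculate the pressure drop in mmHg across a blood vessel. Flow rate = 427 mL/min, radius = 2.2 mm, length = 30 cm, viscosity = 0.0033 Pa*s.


dP = 8*mu*L*Q / (pi*r^4)
Q = 427 mL/min = 7.11667e-06 m^3/s
dP = 765.881 Pa = 765.881 / 133.322 mmHg = 5.745 mmHg


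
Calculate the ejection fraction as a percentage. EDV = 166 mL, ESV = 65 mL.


SV = EDV - ESV = 166 - 65 = 101 mL
EF = SV/EDV * 100 = 101/166 * 100
EF = 60.84%


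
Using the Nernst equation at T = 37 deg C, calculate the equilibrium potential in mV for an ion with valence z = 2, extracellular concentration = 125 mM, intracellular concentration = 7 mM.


E = (RT/(zF)) * ln(C_out/C_in)
T = 37 + 273.15 = 310.15 K
E = (8.314 * 310.15 / (2 * 96485)) * ln(125/7)
E = 38.52 mV


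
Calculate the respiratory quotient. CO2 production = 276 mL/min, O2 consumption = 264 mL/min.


RQ = VCO2 / VO2
RQ = 276 / 264
RQ = 1.045


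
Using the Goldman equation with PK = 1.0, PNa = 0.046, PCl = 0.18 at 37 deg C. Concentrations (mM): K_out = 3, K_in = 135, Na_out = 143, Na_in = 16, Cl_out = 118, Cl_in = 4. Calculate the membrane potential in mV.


Vm = (RT/F)*ln((PK*Ko + PNa*Nao + PCl*Cli)/(PK*Ki + PNa*Nai + PCl*Clo))
Numer = 10.298, Denom = 156.976
Vm = -72.8 mV


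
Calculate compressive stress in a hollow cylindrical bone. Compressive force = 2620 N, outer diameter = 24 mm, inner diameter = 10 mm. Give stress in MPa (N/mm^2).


A = pi*(r_o^2 - r_i^2)
r_o = 12 mm, r_i = 5 mm
A = 373.85 mm^2
sigma = F/A = 2620 / 373.85
sigma = 7.008 MPa


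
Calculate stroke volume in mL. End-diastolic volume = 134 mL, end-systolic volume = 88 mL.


SV = EDV - ESV
SV = 134 - 88
SV = 46 mL


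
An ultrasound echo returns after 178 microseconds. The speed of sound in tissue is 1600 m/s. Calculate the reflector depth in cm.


depth = c * t / 2
t = 178 us = 1.7800e-04 s
depth = 1600 * 1.7800e-04 / 2
depth = 0.1424 m = 14.24 cm


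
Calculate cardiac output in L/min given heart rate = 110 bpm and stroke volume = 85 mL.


CO = HR * SV
CO = 110 * 85 / 1000
CO = 9.35 L/min


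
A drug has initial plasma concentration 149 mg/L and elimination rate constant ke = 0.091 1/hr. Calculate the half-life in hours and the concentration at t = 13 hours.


t_half = ln(2) / ke = 0.693147 / 0.091 = 7.617 hr
C(t) = C0 * exp(-ke*t) = 149 * exp(-0.091*13)
C(13) = 45.65 mg/L


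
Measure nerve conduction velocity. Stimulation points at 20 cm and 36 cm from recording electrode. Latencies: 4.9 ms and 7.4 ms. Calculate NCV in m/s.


Distance = (36 - 20) / 100 = 0.16 m
dt = (7.4 - 4.9) / 1000 = 0.0025 s
NCV = dist / dt = 64 m/s


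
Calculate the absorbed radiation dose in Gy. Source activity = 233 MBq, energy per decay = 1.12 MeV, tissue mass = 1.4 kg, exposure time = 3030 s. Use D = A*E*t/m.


A = 233 MBq = 2.3300e+08 Bq
E = 1.12 MeV = 1.79424e-13 J
D = A*E*t/m = 2.3300e+08*1.79424e-13*3030/1.4
D = 0.09048 Gy


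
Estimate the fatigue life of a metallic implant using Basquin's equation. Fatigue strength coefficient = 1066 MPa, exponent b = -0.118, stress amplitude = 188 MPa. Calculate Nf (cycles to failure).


sigma_a = sigma_f' * (2Nf)^b
2Nf = (sigma_a/sigma_f')^(1/b)
2Nf = (188/1066)^(1/-0.118)
2Nf = 2434642.6
Nf = 1.2173e+06


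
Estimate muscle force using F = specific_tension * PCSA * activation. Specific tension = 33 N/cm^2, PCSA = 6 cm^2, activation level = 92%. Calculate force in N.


F = sigma * PCSA * activation
F = 33 * 6 * 0.92
F = 182.2 N


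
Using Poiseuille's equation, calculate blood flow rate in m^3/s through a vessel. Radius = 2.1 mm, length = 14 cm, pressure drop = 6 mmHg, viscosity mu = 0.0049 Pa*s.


Q = pi*r^4*dP / (8*mu*L)
r = 0.0021 m, L = 0.14 m
dP = 6 mmHg = 799.932 Pa
Q = 8.9057e-06 m^3/s


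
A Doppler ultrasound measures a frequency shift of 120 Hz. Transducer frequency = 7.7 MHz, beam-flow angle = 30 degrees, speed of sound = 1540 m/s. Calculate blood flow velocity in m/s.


v = fd * c / (2 * f0 * cos(theta))
v = 120 * 1540 / (2 * 7.7000e+06 * cos(30))
v = 0.01386 m/s


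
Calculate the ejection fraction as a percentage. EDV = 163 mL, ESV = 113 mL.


SV = EDV - ESV = 163 - 113 = 50 mL
EF = SV/EDV * 100 = 50/163 * 100
EF = 30.67%


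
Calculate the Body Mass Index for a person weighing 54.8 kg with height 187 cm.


BMI = weight / height^2
height = 187 cm = 1.87 m
BMI = 54.8 / 1.87^2
BMI = 15.67 kg/m^2


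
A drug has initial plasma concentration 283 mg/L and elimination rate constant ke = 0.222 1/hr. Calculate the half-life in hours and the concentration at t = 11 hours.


t_half = ln(2) / ke = 0.693147 / 0.222 = 3.122 hr
C(t) = C0 * exp(-ke*t) = 283 * exp(-0.222*11)
C(11) = 24.62 mg/L


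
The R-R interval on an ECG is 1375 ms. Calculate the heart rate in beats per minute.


HR = 60 / RR_interval(s)
RR = 1375 ms = 1.375 s
HR = 60 / 1.375 = 43.64 bpm


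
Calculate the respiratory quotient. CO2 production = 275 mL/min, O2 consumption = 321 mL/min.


RQ = VCO2 / VO2
RQ = 275 / 321
RQ = 0.8567


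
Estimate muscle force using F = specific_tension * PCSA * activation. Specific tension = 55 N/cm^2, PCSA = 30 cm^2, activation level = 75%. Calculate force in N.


F = sigma * PCSA * activation
F = 55 * 30 * 0.75
F = 1238 N


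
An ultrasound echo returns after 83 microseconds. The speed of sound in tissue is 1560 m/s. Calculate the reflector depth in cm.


depth = c * t / 2
t = 83 us = 8.3000e-05 s
depth = 1560 * 8.3000e-05 / 2
depth = 0.06474 m = 6.474 cm


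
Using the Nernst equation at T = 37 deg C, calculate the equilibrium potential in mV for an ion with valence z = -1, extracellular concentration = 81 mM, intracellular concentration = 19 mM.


E = (RT/(zF)) * ln(C_out/C_in)
T = 37 + 273.15 = 310.15 K
E = (8.314 * 310.15 / (-1 * 96485)) * ln(81/19)
E = -38.75 mV


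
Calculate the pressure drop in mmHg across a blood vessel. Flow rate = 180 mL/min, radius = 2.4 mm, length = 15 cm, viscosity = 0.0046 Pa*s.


dP = 8*mu*L*Q / (pi*r^4)
Q = 180 mL/min = 3e-06 m^3/s
dP = 158.879 Pa = 158.879 / 133.322 mmHg = 1.192 mmHg


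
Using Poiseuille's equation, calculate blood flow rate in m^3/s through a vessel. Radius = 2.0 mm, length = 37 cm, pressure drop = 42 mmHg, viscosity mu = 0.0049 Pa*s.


Q = pi*r^4*dP / (8*mu*L)
r = 0.002 m, L = 0.37 m
dP = 42 mmHg = 5599.524 Pa
Q = 1.9406e-05 m^3/s


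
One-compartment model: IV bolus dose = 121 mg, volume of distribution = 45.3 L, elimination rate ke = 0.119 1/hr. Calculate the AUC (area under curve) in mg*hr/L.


C0 = Dose/Vd = 121/45.3 = 2.67108 mg/L
AUC = C0/ke = 2.67108/0.119
AUC = 22.45 mg*hr/L


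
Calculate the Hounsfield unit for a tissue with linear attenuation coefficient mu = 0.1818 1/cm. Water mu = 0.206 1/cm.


HU = ((mu_tissue - mu_water) / mu_water) * 1000
HU = ((0.1818 - 0.206) / 0.206) * 1000
HU = -117.5


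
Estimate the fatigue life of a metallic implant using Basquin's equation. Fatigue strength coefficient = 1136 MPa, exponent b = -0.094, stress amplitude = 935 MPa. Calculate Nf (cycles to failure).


sigma_a = sigma_f' * (2Nf)^b
2Nf = (sigma_a/sigma_f')^(1/b)
2Nf = (935/1136)^(1/-0.094)
2Nf = 7.9368096
Nf = 3.968
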